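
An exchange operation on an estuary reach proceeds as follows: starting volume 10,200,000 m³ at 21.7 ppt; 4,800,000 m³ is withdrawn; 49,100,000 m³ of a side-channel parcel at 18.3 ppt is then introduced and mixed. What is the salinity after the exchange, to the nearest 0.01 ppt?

Remaining after removal: 5,400,000 m³ at 21.7 ppt (salt = 117,180,000)
After addition: salt = 117,180,000 + 49,100,000×18.3 = 1,015,710,000; volume = 54,500,000 m³
S = 1,015,710,000 / 54,500,000 = 18.6369 ppt

18.64 ppt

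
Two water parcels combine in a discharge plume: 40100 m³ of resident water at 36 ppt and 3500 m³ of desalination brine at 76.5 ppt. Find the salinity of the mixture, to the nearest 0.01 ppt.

Conserving salt mass:
salt = 40,100×36 + 3,500×76.5 = 1,443,600 + 267,750 = 1,711,350
volume = 40,100 + 3,500 = 43,600 m³
S = 1,711,350 / 43,600 = 39.2511 ppt

39.25 ppt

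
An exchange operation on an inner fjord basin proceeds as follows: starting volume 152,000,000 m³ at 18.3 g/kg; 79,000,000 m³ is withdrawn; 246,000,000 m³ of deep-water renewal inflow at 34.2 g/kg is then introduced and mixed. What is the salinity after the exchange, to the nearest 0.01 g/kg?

30.56 g/kg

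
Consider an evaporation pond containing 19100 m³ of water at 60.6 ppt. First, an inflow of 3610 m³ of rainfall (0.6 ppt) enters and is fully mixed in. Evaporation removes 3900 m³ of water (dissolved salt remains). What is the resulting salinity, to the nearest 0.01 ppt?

61.65 ppt

After mixing: salt = 19,100×60.6 + 3,610×0.6 = 1,159,626; volume = 22,710 m³
After evaporation: salt unchanged = 1,159,626; volume = 22,710 − 3,900 = 18,810 m³
S = 1,159,626 / 18,810 = 61.6494 ppt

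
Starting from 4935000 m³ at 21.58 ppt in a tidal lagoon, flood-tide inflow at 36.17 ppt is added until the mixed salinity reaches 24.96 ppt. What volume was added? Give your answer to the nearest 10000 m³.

1490000 m³

Salt balance: 4,935,000×21.58 + V×36.17 = (4,935,000+V)×24.96
106,497,300 + 36.17V = 123,177,600 + 24.96V
16,680,300 = 11.21V
V = 1,487,983.94 m³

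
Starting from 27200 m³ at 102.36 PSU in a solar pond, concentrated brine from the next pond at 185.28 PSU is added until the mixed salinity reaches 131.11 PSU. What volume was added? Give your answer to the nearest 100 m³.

Salt balance: 27,200×102.36 + V×185.28 = (27,200+V)×131.11
2,784,192 + 185.28V = 3,566,192 + 131.11V
782,000 = 54.17V
V = 14,436.03 m³

14400 m³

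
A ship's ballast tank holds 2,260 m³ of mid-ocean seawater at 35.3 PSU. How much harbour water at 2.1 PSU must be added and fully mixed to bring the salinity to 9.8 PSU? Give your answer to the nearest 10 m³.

7480 m³

Salt balance: 2,260×35.3 + V×2.1 = (2,260+V)×9.8
79,778 + 2.1V = 22,148 + 9.8V
57,630 = 7.7V
V = 7,484.42 m³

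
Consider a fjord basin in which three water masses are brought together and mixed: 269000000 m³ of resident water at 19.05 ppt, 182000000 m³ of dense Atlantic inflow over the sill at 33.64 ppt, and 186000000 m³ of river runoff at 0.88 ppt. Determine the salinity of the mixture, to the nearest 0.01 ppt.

Mass of salt is conserved:
salt = 269,000,000×19.05 + 182,000,000×33.64 + 186,000,000×0.88 = 5,124,450,000 + 6,122,480,000 + 163,680,000 = 11,410,610,000
volume = 269,000,000 + 182,000,000 + 186,000,000 = 637,000,000 m³
S = 11,410,610,000 / 637,000,000 = 17.913 ppt

17.91 ppt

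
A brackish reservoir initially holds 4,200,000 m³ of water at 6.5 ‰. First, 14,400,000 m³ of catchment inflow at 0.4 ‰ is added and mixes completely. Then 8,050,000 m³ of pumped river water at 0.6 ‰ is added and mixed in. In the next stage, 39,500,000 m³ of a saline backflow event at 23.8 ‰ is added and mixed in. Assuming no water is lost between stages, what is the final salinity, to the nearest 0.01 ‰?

14.78 ‰

Salt balance:
Initial salt = 4,200,000×6.5 = 27,300,000
After stage 1: salt = 27,300,000 + 14,400,000×0.4 = 33,060,000; volume = 18,600,000 m³; S = 1.777 ‰
After stage 2: salt = 33,060,000 + 8,050,000×0.6 = 37,890,000; volume = 26,650,000 m³; S = 1.422 ‰
After stage 3: salt = 37,890,000 + 39,500,000×23.8 = 977,990,000; volume = 66,150,000 m³
S = 977,990,000 / 66,150,000 = 14.7844 ‰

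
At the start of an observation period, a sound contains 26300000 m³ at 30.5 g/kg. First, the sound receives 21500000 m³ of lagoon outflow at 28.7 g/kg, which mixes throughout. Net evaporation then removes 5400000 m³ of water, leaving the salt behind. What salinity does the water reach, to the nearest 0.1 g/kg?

33.5 g/kg

After mixing: salt = 26,300,000×30.5 + 21,500,000×28.7 = 1,419,200,000; volume = 47,800,000 m³
After evaporation: salt unchanged = 1,419,200,000; volume = 47,800,000 − 5,400,000 = 42,400,000 m³
S = 1,419,200,000 / 42,400,000 = 33.4717 g/kg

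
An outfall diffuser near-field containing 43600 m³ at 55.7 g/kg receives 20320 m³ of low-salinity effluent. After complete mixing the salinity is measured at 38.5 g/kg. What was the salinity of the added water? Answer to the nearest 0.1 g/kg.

1.6 g/kg

Salt balance: 43,600×55.7 + 20,320×S = 63,920×38.5
2,428,520 + 20,320·S = 2,460,920
S = (2,460,920 − 2,428,520) / 20,320 = 1.5945 g/kg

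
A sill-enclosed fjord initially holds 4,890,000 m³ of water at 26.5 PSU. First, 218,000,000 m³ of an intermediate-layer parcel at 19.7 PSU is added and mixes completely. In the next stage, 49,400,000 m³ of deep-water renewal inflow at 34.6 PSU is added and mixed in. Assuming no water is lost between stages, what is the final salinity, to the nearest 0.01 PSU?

Total salt / total volume:
Initial salt = 4,890,000×26.5 = 129,585,000
After stage 1: salt = 129,585,000 + 218,000,000×19.7 = 4,424,185,000; volume = 222,890,000 m³; S = 19.849 PSU
After stage 2: salt = 4,424,185,000 + 49,400,000×34.6 = 6,133,425,000; volume = 272,290,000 m³
S = 6,133,425,000 / 272,290,000 = 22.5253 PSU

22.53 PSU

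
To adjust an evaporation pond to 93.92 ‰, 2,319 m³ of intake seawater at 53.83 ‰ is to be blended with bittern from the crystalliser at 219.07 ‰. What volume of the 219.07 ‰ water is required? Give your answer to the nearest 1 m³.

743 m³

Salt balance: 2,319×53.83 + V×219.07 = (2,319+V)×93.92
124,831.77 + 219.07V = 217,800.48 + 93.92V
92,968.71 = 125.15V
V = 742.86 m³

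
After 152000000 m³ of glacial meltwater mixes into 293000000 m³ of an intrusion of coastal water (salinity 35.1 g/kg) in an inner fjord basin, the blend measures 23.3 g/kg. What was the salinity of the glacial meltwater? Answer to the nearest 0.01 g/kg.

Salt balance: 293,000,000×35.1 + 152,000,000×S = 445,000,000×23.3
10,284,300,000 + 152,000,000·S = 10,368,500,000
S = (10,368,500,000 − 10,284,300,000) / 152,000,000 = 0.5539 g/kg

0.55 g/kg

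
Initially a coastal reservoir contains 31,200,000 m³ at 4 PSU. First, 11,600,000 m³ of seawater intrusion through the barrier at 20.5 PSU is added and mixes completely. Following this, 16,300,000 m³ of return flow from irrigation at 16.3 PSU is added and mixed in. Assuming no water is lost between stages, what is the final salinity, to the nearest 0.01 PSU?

Total salt / total volume:
Initial salt = 31,200,000×4 = 124,800,000
After stage 1: salt = 124,800,000 + 11,600,000×20.5 = 362,600,000; volume = 42,800,000 m³; S = 8.472 PSU
After stage 2: salt = 362,600,000 + 16,300,000×16.3 = 628,290,000; volume = 59,100,000 m³
S = 628,290,000 / 59,100,000 = 10.631 PSU

10.63 PSU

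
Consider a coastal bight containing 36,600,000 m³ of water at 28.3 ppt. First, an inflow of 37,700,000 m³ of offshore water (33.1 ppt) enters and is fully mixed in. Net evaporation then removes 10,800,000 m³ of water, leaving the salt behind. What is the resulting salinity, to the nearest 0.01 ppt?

35.96 ppt

After mixing: salt = 36,600,000×28.3 + 37,700,000×33.1 = 2,283,650,000; volume = 74,300,000 m³
After evaporation: salt unchanged = 2,283,650,000; volume = 74,300,000 − 10,800,000 = 63,500,000 m³
S = 2,283,650,000 / 63,500,000 = 35.963 ppt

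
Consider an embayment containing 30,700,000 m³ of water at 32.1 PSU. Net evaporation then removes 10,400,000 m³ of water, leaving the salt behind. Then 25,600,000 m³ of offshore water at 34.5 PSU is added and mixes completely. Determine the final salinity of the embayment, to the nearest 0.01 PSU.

After evaporation: salt = 30,700,000×32.1 = 985,470,000; volume = 30,700,000 − 10,400,000 = 20,300,000 m³
After mixing: salt = 985,470,000 + 25,600,000×34.5 = 1,868,670,000; volume = 20,300,000 + 25,600,000 = 45,900,000 m³
S = 1,868,670,000 / 45,900,000 = 40.7118 PSU

40.71 PSU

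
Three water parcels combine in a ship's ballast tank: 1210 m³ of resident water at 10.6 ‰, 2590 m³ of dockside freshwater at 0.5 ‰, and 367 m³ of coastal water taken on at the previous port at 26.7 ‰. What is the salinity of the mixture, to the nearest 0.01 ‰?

5.74 ‰

By conservation of dissolved salt,
salt = 1,210×10.6 + 2,590×0.5 + 367×26.7 = 12,826 + 1,295 + 9,798.9 = 23,919.9
volume = 1,210 + 2,590 + 367 = 4,167 m³
S = 23,919.9 / 4,167 = 5.7403 ‰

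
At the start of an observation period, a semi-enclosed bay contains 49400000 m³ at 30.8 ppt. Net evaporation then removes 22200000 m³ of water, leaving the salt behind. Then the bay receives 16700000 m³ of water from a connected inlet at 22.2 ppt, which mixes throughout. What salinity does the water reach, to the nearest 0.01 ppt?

After evaporation: salt = 49,400,000×30.8 = 1,521,520,000; volume = 49,400,000 − 22,200,000 = 27,200,000 m³
After mixing: salt = 1,521,520,000 + 16,700,000×22.2 = 1,892,260,000; volume = 27,200,000 + 16,700,000 = 43,900,000 m³
S = 1,892,260,000 / 43,900,000 = 43.1039 ppt

43.10 ppt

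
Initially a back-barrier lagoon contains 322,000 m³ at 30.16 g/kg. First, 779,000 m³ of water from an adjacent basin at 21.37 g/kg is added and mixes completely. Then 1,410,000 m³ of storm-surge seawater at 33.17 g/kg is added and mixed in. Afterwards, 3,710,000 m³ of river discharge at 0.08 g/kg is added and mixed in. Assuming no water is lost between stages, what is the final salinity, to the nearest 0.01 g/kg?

11.80 g/kg

Mass of salt is conserved:
Initial salt = 322,000×30.16 = 9,711,520
After stage 1: salt = 9,711,520 + 779,000×21.37 = 26,358,750; volume = 1,101,000 m³; S = 23.941 g/kg
After stage 2: salt = 26,358,750 + 1,410,000×33.17 = 73,128,450; volume = 2,511,000 m³; S = 29.123 g/kg
After stage 3: salt = 73,128,450 + 3,710,000×0.08 = 73,425,250; volume = 6,221,000 m³
S = 73,425,250 / 6,221,000 = 11.8028 g/kg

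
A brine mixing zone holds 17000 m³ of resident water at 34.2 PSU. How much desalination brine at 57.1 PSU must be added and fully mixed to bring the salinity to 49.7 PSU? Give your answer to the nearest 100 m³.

Salt balance: 17,000×34.2 + V×57.1 = (17,000+V)×49.7
581,400 + 57.1V = 844,900 + 49.7V
263,500 = 7.4V
V = 35,608.11 m³

35600 m³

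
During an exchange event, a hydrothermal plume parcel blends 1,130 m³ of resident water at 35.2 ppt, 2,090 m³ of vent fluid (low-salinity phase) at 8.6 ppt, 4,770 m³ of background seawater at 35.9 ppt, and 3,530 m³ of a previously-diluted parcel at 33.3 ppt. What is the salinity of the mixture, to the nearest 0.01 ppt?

30.08 ppt

Total salt / total volume:
salt = 1,130×35.2 + 2,090×8.6 + 4,770×35.9 + 3,530×33.3 = 39,776 + 17,974 + 171,243 + 117,549 = 346,542
volume = 1,130 + 2,090 + 4,770 + 3,530 = 11,520 m³
S = 346,542 / 11,520 = 30.0818 ppt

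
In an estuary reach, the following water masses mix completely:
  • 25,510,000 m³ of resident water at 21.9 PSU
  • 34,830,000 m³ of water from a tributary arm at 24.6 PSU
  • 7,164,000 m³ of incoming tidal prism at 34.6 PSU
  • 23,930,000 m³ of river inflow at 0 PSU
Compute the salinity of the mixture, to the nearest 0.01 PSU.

18.19 PSU

Salt balance:
salt = 25,510,000×21.9 + 34,830,000×24.6 + 7,164,000×34.6 + 23,930,000×0 = 558,669,000 + 856,818,000 + 247,874,400 + 0 = 1,663,361,400
volume = 25,510,000 + 34,830,000 + 7,164,000 + 23,930,000 = 91,434,000 m³
S = 1,663,361,400 / 91,434,000 = 18.1919 PSU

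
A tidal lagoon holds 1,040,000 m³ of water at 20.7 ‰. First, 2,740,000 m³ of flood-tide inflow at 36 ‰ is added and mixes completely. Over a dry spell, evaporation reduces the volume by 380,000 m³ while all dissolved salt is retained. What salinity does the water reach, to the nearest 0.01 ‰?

After mixing: salt = 1,040,000×20.7 + 2,740,000×36 = 120,168,000; volume = 3,780,000 m³
After evaporation: salt unchanged = 120,168,000; volume = 3,780,000 − 380,000 = 3,400,000 m³
S = 120,168,000 / 3,400,000 = 35.3435 ‰

35.34 ‰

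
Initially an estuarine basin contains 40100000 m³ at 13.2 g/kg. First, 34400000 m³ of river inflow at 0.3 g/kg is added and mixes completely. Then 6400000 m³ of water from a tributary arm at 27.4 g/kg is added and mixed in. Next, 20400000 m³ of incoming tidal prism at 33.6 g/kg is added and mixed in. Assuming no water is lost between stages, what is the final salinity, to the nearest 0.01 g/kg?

13.82 g/kg

Mass of salt is conserved:
Initial salt = 40,100,000×13.2 = 529,320,000
After stage 1: salt = 529,320,000 + 34,400,000×0.3 = 539,640,000; volume = 74,500,000 m³; S = 7.243 g/kg
After stage 2: salt = 539,640,000 + 6,400,000×27.4 = 715,000,000; volume = 80,900,000 m³; S = 8.838 g/kg
After stage 3: salt = 715,000,000 + 20,400,000×33.6 = 1,400,440,000; volume = 101,300,000 m³
S = 1,400,440,000 / 101,300,000 = 13.8247 g/kg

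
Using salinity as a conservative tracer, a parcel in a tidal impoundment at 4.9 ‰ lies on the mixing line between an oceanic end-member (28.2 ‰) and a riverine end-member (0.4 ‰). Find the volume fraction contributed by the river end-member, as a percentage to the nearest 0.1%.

Let f be the freshwater fraction. Salt balance per unit volume:
f×0.4 + (1−f)×28.2 = 4.9
f = (28.2 − 4.9) / (28.2 − 0.4) = 23.3/27.8 = 0.8381

83.8%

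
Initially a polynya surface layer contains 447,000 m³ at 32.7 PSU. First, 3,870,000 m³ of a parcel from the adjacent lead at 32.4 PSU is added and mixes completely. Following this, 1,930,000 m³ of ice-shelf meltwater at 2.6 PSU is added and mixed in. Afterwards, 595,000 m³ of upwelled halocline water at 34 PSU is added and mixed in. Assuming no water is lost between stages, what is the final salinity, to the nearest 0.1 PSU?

Weighted by volume,
Initial salt = 447,000×32.7 = 14,616,900
After stage 1: salt = 14,616,900 + 3,870,000×32.4 = 140,004,900; volume = 4,317,000 m³; S = 32.431 PSU
After stage 2: salt = 140,004,900 + 1,930,000×2.6 = 145,022,900; volume = 6,247,000 m³; S = 23.215 PSU
After stage 3: salt = 145,022,900 + 595,000×34 = 165,252,900; volume = 6,842,000 m³
S = 165,252,900 / 6,842,000 = 24.1527 PSU

24.2 PSU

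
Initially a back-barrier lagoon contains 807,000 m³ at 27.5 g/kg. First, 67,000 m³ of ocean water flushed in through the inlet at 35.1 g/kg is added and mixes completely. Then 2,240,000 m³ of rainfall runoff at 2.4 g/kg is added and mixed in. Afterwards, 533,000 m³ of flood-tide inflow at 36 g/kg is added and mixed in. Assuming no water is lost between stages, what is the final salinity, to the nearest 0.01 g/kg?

Conserving salt mass:
Initial salt = 807,000×27.5 = 22,192,500
After stage 1: salt = 22,192,500 + 67,000×35.1 = 24,544,200; volume = 874,000 m³; S = 28.083 g/kg
After stage 2: salt = 24,544,200 + 2,240,000×2.4 = 29,920,200; volume = 3,114,000 m³; S = 9.608 g/kg
After stage 3: salt = 29,920,200 + 533,000×36 = 49,108,200; volume = 3,647,000 m³
S = 49,108,200 / 3,647,000 = 13.4654 g/kg

13.47 g/kg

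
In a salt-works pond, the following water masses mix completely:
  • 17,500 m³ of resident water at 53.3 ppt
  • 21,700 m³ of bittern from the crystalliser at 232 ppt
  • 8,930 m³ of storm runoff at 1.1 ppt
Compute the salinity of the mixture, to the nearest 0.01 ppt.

Conserving salt mass:
salt = 17,500×53.3 + 21,700×232 + 8,930×1.1 = 932,750 + 5,034,400 + 9,823 = 5,976,973
volume = 17,500 + 21,700 + 8,930 = 48,130 m³
S = 5,976,973 / 48,130 = 124.1839 ppt

124.18 ppt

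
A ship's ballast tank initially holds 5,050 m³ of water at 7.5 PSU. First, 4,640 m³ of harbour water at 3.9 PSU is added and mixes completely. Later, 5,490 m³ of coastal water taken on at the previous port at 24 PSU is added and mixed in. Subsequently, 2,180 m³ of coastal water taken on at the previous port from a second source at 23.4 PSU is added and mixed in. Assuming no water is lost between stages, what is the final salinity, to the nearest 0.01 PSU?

Total salt / total volume:
Initial salt = 5,050×7.5 = 37,875
After stage 1: salt = 37,875 + 4,640×3.9 = 55,971; volume = 9,690 m³; S = 5.776 PSU
After stage 2: salt = 55,971 + 5,490×24 = 187,731; volume = 15,180 m³; S = 12.367 PSU
After stage 3: salt = 187,731 + 2,180×23.4 = 238,743; volume = 17,360 m³
S = 238,743 / 17,360 = 13.7525 PSU

13.75 PSU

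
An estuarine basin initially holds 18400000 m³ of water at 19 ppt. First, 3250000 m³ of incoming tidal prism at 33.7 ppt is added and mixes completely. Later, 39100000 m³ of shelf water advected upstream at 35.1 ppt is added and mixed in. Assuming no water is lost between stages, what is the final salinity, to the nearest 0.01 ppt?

30.15 ppt

By conservation of dissolved salt,
Initial salt = 18,400,000×19 = 349,600,000
After stage 1: salt = 349,600,000 + 3,250,000×33.7 = 459,125,000; volume = 21,650,000 m³; S = 21.207 ppt
After stage 2: salt = 459,125,000 + 39,100,000×35.1 = 1,831,535,000; volume = 60,750,000 m³
S = 1,831,535,000 / 60,750,000 = 30.1487 ppt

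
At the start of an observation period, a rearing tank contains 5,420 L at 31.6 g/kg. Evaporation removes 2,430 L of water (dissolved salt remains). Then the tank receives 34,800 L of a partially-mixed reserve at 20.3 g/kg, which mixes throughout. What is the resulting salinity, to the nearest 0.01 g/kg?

23.23 g/kg

After evaporation: salt = 5,420×31.6 = 171,272; volume = 5,420 − 2,430 = 2,990 L
After mixing: salt = 171,272 + 34,800×20.3 = 877,712; volume = 2,990 + 34,800 = 37,790 L
S = 877,712 / 37,790 = 23.226 g/kg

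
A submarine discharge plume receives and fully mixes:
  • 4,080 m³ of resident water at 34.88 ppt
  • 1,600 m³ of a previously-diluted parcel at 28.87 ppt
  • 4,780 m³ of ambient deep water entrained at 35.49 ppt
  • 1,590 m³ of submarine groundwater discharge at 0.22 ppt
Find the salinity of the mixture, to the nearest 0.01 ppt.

Salt balance:
salt = 4,080×34.88 + 1,600×28.87 + 4,780×35.49 + 1,590×0.22 = 142,310.4 + 46,192 + 169,642.2 + 349.8 = 358,494.4
volume = 4,080 + 1,600 + 4,780 + 1,590 = 12,050 m³
S = 358,494.4 / 12,050 = 29.7506 ppt

29.75 ppt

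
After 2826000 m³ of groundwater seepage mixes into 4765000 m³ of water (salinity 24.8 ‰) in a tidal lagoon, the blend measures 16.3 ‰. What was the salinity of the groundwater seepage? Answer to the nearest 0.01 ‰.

Salt balance: 4,765,000×24.8 + 2,826,000×S = 7,591,000×16.3
118,172,000 + 2,826,000·S = 123,733,300
S = (123,733,300 − 118,172,000) / 2,826,000 = 1.9679 ‰

1.97 ‰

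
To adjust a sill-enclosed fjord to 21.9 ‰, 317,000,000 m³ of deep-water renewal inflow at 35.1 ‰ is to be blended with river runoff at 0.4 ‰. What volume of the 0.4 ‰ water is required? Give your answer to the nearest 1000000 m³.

195000000 m³

Salt balance: 317,000,000×35.1 + V×0.4 = (317,000,000+V)×21.9
11,126,700,000 + 0.4V = 6,942,300,000 + 21.9V
4,184,400,000 = 21.5V
V = 194,623,255.81 m³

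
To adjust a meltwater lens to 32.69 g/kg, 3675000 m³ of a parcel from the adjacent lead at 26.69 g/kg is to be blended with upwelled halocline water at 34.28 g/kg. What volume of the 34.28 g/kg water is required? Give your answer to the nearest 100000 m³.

13900000 m³

Salt balance: 3,675,000×26.69 + V×34.28 = (3,675,000+V)×32.69
98,085,750 + 34.28V = 120,135,750 + 32.69V
22,050,000 = 1.59V
V = 13,867,924.53 m³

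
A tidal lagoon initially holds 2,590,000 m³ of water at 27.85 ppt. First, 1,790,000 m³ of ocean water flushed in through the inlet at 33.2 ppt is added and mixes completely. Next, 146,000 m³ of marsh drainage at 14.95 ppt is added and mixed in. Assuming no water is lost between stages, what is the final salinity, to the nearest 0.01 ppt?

29.55 ppt

Mass of salt is conserved:
Initial salt = 2,590,000×27.85 = 72,131,500
After stage 1: salt = 72,131,500 + 1,790,000×33.2 = 131,559,500; volume = 4,380,000 m³; S = 30.036 ppt
After stage 2: salt = 131,559,500 + 146,000×14.95 = 133,742,200; volume = 4,526,000 m³
S = 133,742,200 / 4,526,000 = 29.5498 ppt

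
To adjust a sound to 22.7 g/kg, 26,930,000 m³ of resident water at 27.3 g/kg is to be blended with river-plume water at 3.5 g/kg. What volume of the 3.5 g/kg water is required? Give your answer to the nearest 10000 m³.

6450000 m³

Salt balance: 26,930,000×27.3 + V×3.5 = (26,930,000+V)×22.7
735,189,000 + 3.5V = 611,311,000 + 22.7V
123,878,000 = 19.2V
V = 6,451,979.17 m³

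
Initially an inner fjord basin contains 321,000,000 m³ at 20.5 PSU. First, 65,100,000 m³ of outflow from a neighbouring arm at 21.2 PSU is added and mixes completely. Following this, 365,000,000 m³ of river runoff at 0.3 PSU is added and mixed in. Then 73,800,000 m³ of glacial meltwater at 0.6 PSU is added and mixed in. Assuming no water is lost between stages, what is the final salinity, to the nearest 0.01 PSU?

9.84 PSU

Mass of salt is conserved:
Initial salt = 321,000,000×20.5 = 6,580,500,000
After stage 1: salt = 6,580,500,000 + 65,100,000×21.2 = 7,960,620,000; volume = 386,100,000 m³; S = 20.618 PSU
After stage 2: salt = 7,960,620,000 + 365,000,000×0.3 = 8,070,120,000; volume = 751,100,000 m³; S = 10.744 PSU
After stage 3: salt = 8,070,120,000 + 73,800,000×0.6 = 8,114,400,000; volume = 824,900,000 m³
S = 8,114,400,000 / 824,900,000 = 9.8368 PSU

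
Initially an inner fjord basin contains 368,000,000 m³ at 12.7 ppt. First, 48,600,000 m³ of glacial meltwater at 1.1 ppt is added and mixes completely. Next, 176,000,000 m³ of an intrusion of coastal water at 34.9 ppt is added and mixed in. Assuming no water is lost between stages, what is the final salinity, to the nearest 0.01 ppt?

18.34 ppt

Mass of salt is conserved:
Initial salt = 368,000,000×12.7 = 4,673,600,000
After stage 1: salt = 4,673,600,000 + 48,600,000×1.1 = 4,727,060,000; volume = 416,600,000 m³; S = 11.347 ppt
After stage 2: salt = 4,727,060,000 + 176,000,000×34.9 = 10,869,460,000; volume = 592,600,000 m³
S = 10,869,460,000 / 592,600,000 = 18.342 ppt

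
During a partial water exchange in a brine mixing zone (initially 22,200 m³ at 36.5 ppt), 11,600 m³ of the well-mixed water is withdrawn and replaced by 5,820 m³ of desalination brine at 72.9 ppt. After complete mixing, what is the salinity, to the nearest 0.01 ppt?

49.40 ppt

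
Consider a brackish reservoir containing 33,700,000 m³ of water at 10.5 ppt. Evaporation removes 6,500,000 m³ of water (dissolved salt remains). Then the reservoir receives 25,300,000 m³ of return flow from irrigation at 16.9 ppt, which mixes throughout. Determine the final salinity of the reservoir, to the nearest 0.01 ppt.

After evaporation: salt = 33,700,000×10.5 = 353,850,000; volume = 33,700,000 − 6,500,000 = 27,200,000 m³
After mixing: salt = 353,850,000 + 25,300,000×16.9 = 781,420,000; volume = 27,200,000 + 25,300,000 = 52,500,000 m³
S = 781,420,000 / 52,500,000 = 14.8842 ppt

14.88 ppt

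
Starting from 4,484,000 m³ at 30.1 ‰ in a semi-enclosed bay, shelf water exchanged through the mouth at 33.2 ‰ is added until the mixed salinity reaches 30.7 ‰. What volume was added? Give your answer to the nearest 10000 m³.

1080000 m³

Salt balance: 4,484,000×30.1 + V×33.2 = (4,484,000+V)×30.7
134,968,400 + 33.2V = 137,658,800 + 30.7V
2,690,400 = 2.5V
V = 1,076,160 m³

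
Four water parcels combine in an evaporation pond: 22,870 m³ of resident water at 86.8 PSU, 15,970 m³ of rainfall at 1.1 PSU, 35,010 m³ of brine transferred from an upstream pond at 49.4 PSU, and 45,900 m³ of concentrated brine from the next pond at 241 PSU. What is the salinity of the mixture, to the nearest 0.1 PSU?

Conserving salt mass:
salt = 22,870×86.8 + 15,970×1.1 + 35,010×49.4 + 45,900×241 = 1,985,116 + 17,567 + 1,729,494 + 11,061,900 = 14,794,077
volume = 22,870 + 15,970 + 35,010 + 45,900 = 119,750 m³
S = 14,794,077 / 119,750 = 123.541 PSU

123.5 PSU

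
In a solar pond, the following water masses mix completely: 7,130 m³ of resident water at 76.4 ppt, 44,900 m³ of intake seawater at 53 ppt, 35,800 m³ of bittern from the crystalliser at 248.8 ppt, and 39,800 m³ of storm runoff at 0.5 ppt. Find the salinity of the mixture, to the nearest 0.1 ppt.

92.9 ppt

Salt balance:
salt = 7,130×76.4 + 44,900×53 + 35,800×248.8 + 39,800×0.5 = 544,732 + 2,379,700 + 8,907,040 + 19,900 = 11,851,372
volume = 7,130 + 44,900 + 35,800 + 39,800 = 127,630 m³
S = 11,851,372 / 127,630 = 92.857 ppt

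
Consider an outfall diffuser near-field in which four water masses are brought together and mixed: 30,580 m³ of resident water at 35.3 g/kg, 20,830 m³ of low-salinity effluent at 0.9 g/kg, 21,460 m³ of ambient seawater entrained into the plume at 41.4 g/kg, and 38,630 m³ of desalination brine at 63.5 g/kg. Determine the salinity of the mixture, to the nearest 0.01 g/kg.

39.82 g/kg

Total salt / total volume:
salt = 30,580×35.3 + 20,830×0.9 + 21,460×41.4 + 38,630×63.5 = 1,079,474 + 18,747 + 888,444 + 2,453,005 = 4,439,670
volume = 30,580 + 20,830 + 21,460 + 38,630 = 111,500 m³
S = 4,439,670 / 111,500 = 39.8177 g/kg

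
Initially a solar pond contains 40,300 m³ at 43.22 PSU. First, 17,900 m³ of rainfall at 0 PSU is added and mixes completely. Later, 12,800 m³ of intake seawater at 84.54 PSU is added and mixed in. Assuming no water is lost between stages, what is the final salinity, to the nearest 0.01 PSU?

39.77 PSU

Salt balance:
Initial salt = 40,300×43.22 = 1,741,766
After stage 1: salt = 1,741,766 + 17,900×0 = 1,741,766; volume = 58,200 m³; S = 29.927 PSU
After stage 2: salt = 1,741,766 + 12,800×84.54 = 2,823,878; volume = 71,000 m³
S = 2,823,878 / 71,000 = 39.7729 PSU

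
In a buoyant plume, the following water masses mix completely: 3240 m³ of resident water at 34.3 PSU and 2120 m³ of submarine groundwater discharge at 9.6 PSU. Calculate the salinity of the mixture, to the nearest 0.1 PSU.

24.5 PSU

By conservation of dissolved salt,
salt = 3,240×34.3 + 2,120×9.6 = 111,132 + 20,352 = 131,484
volume = 3,240 + 2,120 = 5,360 m³
S = 131,484 / 5,360 = 24.531 PSU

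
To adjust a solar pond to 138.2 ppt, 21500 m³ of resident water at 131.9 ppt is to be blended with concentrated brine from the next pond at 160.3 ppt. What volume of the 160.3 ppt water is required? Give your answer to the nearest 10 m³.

6130 m³

Salt balance: 21,500×131.9 + V×160.3 = (21,500+V)×138.2
2,835,850 + 160.3V = 2,971,300 + 138.2V
135,450 = 22.1V
V = 6,128.96 m³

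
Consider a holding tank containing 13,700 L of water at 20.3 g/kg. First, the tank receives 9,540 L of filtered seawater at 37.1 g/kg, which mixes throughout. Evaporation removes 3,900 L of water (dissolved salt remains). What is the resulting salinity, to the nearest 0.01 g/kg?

After mixing: salt = 13,700×20.3 + 9,540×37.1 = 632,044; volume = 23,240 L
After evaporation: salt unchanged = 632,044; volume = 23,240 − 3,900 = 19,340 L
S = 632,044 / 19,340 = 32.6807 g/kg

32.68 g/kg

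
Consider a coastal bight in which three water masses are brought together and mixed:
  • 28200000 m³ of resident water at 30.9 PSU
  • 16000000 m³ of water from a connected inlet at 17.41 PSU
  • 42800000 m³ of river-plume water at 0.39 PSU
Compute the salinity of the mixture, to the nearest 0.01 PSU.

13.41 PSU

Conserving salt mass:
salt = 28,200,000×30.9 + 16,000,000×17.41 + 42,800,000×0.39 = 871,380,000 + 278,560,000 + 16,692,000 = 1,166,632,000
volume = 28,200,000 + 16,000,000 + 42,800,000 = 87,000,000 m³
S = 1,166,632,000 / 87,000,000 = 13.4096 PSU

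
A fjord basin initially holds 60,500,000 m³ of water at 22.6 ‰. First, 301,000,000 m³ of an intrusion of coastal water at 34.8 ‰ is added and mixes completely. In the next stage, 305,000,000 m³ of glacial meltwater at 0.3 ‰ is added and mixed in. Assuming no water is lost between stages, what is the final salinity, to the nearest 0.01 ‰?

17.90 ‰

Total salt / total volume:
Initial salt = 60,500,000×22.6 = 1,367,300,000
After stage 1: salt = 1,367,300,000 + 301,000,000×34.8 = 11,842,100,000; volume = 361,500,000 m³; S = 32.758 ‰
After stage 2: salt = 11,842,100,000 + 305,000,000×0.3 = 11,933,600,000; volume = 666,500,000 m³
S = 11,933,600,000 / 666,500,000 = 17.9049 ‰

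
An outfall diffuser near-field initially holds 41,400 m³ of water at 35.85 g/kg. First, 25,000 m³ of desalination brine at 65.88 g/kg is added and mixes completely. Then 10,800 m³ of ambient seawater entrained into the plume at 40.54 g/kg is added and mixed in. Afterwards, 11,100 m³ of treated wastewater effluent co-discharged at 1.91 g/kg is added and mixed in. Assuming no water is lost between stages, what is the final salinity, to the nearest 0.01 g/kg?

40.66 g/kg

Salt balance:
Initial salt = 41,400×35.85 = 1,484,190
After stage 1: salt = 1,484,190 + 25,000×65.88 = 3,131,190; volume = 66,400 m³; S = 47.156 g/kg
After stage 2: salt = 3,131,190 + 10,800×40.54 = 3,569,022; volume = 77,200 m³; S = 46.231 g/kg
After stage 3: salt = 3,569,022 + 11,100×1.91 = 3,590,223; volume = 88,300 m³
S = 3,590,223 / 88,300 = 40.6594 g/kg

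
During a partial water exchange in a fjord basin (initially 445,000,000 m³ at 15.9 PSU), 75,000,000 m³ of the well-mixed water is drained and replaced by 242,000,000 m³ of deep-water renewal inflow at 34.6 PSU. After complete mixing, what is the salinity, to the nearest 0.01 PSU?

Remaining after removal: 370,000,000 m³ at 15.9 PSU (salt = 5,883,000,000)
After addition: salt = 5,883,000,000 + 242,000,000×34.6 = 14,256,200,000; volume = 612,000,000 m³
S = 14,256,200,000 / 612,000,000 = 23.2944 PSU

23.29 PSU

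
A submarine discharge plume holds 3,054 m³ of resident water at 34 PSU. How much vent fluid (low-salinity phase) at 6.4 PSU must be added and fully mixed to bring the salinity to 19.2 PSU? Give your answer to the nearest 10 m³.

3530 m³

Salt balance: 3,054×34 + V×6.4 = (3,054+V)×19.2
103,836 + 6.4V = 58,636.8 + 19.2V
45,199.2 = 12.8V
V = 3,531.19 m³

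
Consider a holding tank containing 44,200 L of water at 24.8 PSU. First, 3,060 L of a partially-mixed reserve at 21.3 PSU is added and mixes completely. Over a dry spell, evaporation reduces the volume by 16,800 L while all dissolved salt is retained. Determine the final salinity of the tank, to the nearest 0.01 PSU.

38.13 PSU

After mixing: salt = 44,200×24.8 + 3,060×21.3 = 1,161,338; volume = 47,260 L
After evaporation: salt unchanged = 1,161,338; volume = 47,260 − 16,800 = 30,460 L
S = 1,161,338 / 30,460 = 38.1267 PSU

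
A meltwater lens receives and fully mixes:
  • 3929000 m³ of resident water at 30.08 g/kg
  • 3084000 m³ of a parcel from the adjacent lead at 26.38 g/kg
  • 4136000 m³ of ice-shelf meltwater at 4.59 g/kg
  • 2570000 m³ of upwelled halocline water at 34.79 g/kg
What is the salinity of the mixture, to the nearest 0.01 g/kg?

22.45 g/kg

Weighted by volume,
salt = 3,929,000×30.08 + 3,084,000×26.38 + 4,136,000×4.59 + 2,570,000×34.79 = 118,184,320 + 81,355,920 + 18,984,240 + 89,410,300 = 307,934,780
volume = 3,929,000 + 3,084,000 + 4,136,000 + 2,570,000 = 13,719,000 m³
S = 307,934,780 / 13,719,000 = 22.4459 g/kg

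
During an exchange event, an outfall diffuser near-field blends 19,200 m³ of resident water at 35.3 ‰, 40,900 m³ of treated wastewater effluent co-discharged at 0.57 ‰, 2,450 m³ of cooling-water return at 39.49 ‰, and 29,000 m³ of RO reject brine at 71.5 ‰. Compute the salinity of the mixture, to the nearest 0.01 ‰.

Mass of salt is conserved:
salt = 19,200×35.3 + 40,900×0.57 + 2,450×39.49 + 29,000×71.5 = 677,760 + 23,313 + 96,750.5 + 2,073,500 = 2,871,323.5
volume = 19,200 + 40,900 + 2,450 + 29,000 = 91,550 m³
S = 2,871,323.5 / 91,550 = 31.3634 ‰

31.36 ‰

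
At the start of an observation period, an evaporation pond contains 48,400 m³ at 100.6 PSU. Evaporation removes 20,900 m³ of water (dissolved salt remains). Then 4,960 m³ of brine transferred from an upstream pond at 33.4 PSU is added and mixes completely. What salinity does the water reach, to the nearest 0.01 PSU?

After evaporation: salt = 48,400×100.6 = 4,869,040; volume = 48,400 − 20,900 = 27,500 m³
After mixing: salt = 4,869,040 + 4,960×33.4 = 5,034,704; volume = 27,500 + 4,960 = 32,460 m³
S = 5,034,704 / 32,460 = 155.1049 PSU

155.10 PSU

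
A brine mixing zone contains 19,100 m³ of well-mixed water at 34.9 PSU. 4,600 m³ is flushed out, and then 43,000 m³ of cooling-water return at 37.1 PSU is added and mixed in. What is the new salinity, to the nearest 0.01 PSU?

Remaining after removal: 14,500 m³ at 34.9 PSU (salt = 506,050)
After addition: salt = 506,050 + 43,000×37.1 = 2,101,350; volume = 57,500 m³
S = 2,101,350 / 57,500 = 36.5452 PSU

36.55 PSU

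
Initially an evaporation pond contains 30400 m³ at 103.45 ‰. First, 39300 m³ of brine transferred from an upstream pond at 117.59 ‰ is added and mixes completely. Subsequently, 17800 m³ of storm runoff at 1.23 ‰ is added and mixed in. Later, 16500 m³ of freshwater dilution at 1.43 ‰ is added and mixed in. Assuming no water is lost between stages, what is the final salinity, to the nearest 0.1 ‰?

Total salt / total volume:
Initial salt = 30,400×103.45 = 3,144,880
After stage 1: salt = 3,144,880 + 39,300×117.59 = 7,766,167; volume = 69,700 m³; S = 111.423 ‰
After stage 2: salt = 7,766,167 + 17,800×1.23 = 7,788,061; volume = 87,500 m³; S = 89.006 ‰
After stage 3: salt = 7,788,061 + 16,500×1.43 = 7,811,656; volume = 104,000 m³
S = 7,811,656 / 104,000 = 75.1121 ‰

75.1 ‰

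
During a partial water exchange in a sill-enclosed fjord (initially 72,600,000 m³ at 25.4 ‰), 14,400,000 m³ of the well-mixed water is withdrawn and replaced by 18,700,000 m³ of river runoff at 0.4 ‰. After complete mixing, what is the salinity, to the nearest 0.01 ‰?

Remaining after removal: 58,200,000 m³ at 25.4 ‰ (salt = 1,478,280,000)
After addition: salt = 1,478,280,000 + 18,700,000×0.4 = 1,485,760,000; volume = 76,900,000 m³
S = 1,485,760,000 / 76,900,000 = 19.3207 ‰

19.32 ‰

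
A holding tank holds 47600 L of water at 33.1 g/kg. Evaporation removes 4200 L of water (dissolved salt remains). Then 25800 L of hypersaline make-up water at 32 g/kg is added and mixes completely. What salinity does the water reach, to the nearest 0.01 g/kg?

After evaporation: salt = 47,600×33.1 = 1,575,560; volume = 47,600 − 4,200 = 43,400 L
After mixing: salt = 1,575,560 + 25,800×32 = 2,401,160; volume = 43,400 + 25,800 = 69,200 L
S = 2,401,160 / 69,200 = 34.6988 g/kg

34.70 g/kg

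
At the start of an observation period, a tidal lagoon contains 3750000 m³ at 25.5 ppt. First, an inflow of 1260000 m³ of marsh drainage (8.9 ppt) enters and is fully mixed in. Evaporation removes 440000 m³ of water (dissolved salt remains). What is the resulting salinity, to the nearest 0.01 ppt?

After mixing: salt = 3,750,000×25.5 + 1,260,000×8.9 = 106,839,000; volume = 5,010,000 m³
After evaporation: salt unchanged = 106,839,000; volume = 5,010,000 − 440,000 = 4,570,000 m³
S = 106,839,000 / 4,570,000 = 23.3783 ppt

23.38 ppt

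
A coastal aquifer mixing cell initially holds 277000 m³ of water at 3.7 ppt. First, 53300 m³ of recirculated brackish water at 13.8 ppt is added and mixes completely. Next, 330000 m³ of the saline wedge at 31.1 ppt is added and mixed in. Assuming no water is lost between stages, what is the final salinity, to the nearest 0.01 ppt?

By conservation of dissolved salt,
Initial salt = 277,000×3.7 = 1,024,900
After stage 1: salt = 1,024,900 + 53,300×13.8 = 1,760,440; volume = 330,300 m³; S = 5.33 ppt
After stage 2: salt = 1,760,440 + 330,000×31.1 = 12,023,440; volume = 660,300 m³
S = 12,023,440 / 660,300 = 18.2091 ppt

18.21 ppt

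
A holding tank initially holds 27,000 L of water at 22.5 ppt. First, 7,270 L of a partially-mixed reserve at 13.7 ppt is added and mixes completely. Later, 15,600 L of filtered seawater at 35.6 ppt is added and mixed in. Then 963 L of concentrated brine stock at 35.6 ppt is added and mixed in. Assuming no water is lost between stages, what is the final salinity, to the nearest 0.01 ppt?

By conservation of dissolved salt,
Initial salt = 27,000×22.5 = 607,500
After stage 1: salt = 607,500 + 7,270×13.7 = 707,099; volume = 34,270 L; S = 20.633 ppt
After stage 2: salt = 707,099 + 15,600×35.6 = 1,262,459; volume = 49,870 L; S = 25.315 ppt
After stage 3: salt = 1,262,459 + 963×35.6 = 1,296,741.8; volume = 50,833 L
S = 1,296,741.8 / 50,833 = 25.5098 ppt

25.51 ppt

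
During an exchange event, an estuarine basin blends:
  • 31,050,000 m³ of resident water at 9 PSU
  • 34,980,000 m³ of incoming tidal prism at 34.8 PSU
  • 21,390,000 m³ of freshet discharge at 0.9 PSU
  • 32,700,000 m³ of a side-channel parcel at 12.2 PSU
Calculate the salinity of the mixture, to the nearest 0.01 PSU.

Mass of salt is conserved:
salt = 31,050,000×9 + 34,980,000×34.8 + 21,390,000×0.9 + 32,700,000×12.2 = 279,450,000 + 1,217,304,000 + 19,251,000 + 398,940,000 = 1,914,945,000
volume = 31,050,000 + 34,980,000 + 21,390,000 + 32,700,000 = 120,120,000 m³
S = 1,914,945,000 / 120,120,000 = 15.9419 PSU

15.94 PSU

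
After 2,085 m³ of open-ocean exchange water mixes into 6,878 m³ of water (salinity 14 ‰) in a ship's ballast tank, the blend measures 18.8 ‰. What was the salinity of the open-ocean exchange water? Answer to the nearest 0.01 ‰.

Salt balance: 6,878×14 + 2,085×S = 8,963×18.8
96,292 + 2,085·S = 168,504.4
S = (168,504.4 − 96,292) / 2,085 = 34.6342 ‰

34.63 ‰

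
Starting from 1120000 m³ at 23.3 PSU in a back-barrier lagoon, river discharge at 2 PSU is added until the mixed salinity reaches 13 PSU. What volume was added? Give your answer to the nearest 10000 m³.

1050000 m³

Salt balance: 1,120,000×23.3 + V×2 = (1,120,000+V)×13
26,096,000 + 2V = 14,560,000 + 13V
11,536,000 = 11V
V = 1,048,727.27 m³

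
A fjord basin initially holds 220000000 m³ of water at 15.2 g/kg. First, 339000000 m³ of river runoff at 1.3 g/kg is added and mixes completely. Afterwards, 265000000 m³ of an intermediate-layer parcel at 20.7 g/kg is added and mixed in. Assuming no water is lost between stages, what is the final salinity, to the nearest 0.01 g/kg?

11.25 g/kg

Total salt / total volume:
Initial salt = 220,000,000×15.2 = 3,344,000,000
After stage 1: salt = 3,344,000,000 + 339,000,000×1.3 = 3,784,700,000; volume = 559,000,000 m³; S = 6.77 g/kg
After stage 2: salt = 3,784,700,000 + 265,000,000×20.7 = 9,270,200,000; volume = 824,000,000 m³
S = 9,270,200,000 / 824,000,000 = 11.2502 g/kg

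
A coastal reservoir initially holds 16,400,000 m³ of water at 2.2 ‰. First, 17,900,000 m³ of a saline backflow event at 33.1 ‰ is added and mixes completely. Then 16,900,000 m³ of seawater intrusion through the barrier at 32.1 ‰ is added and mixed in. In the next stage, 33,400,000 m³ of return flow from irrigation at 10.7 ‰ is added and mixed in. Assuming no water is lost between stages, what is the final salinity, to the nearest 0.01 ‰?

Mass of salt is conserved:
Initial salt = 16,400,000×2.2 = 36,080,000
After stage 1: salt = 36,080,000 + 17,900,000×33.1 = 628,570,000; volume = 34,300,000 m³; S = 18.326 ‰
After stage 2: salt = 628,570,000 + 16,900,000×32.1 = 1,171,060,000; volume = 51,200,000 m³; S = 22.872 ‰
After stage 3: salt = 1,171,060,000 + 33,400,000×10.7 = 1,528,440,000; volume = 84,600,000 m³
S = 1,528,440,000 / 84,600,000 = 18.0667 ‰

18.07 ‰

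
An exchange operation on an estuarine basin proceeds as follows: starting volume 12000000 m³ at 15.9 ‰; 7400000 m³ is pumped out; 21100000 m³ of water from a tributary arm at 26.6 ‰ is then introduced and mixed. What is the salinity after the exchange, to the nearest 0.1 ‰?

Remaining after removal: 4,600,000 m³ at 15.9 ‰ (salt = 73,140,000)
After addition: salt = 73,140,000 + 21,100,000×26.6 = 634,400,000; volume = 25,700,000 m³
S = 634,400,000 / 25,700,000 = 24.6848 ‰

24.7 ‰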